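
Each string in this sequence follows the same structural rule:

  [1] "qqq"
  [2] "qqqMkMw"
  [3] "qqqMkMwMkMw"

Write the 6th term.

qqqMkMwMkMwMkMwMkMwMkMw

The strings grow by a fixed suffix MkMw each time.
From qqqMkMwMkMw, 3 further steps: qqqMkMwMkMw → qqqMkMwMkMwMkMw → qqqMkMwMkMwMkMwMkMw → (answer).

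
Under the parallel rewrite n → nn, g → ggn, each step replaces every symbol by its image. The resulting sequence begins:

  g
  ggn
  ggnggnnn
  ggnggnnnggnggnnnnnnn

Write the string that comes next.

ggnggnnnggnggnnnnnnnggnggnnnggnggnnnnnnnnnnnnnnn

φ(ggnggnnnggnggnnnnnnn) expands symbol-by-symbol to ggn ggn nn ggn ggn nn nn nn ggn ggn nn ggn ggn nn nn nn nn nn nn nn; joining the 20 pieces gives the next term.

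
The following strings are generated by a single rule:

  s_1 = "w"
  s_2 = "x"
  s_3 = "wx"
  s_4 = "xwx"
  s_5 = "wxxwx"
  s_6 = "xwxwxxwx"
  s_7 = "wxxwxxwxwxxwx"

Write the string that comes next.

xwxwxxwxwxxwxxwxwxxwx

This is a Fibonacci-style word recurrence s(k) = s(k−2)·s(k−1): e.g. w·x = wx.
So term 8 is xwxwxxwx·wxxwxxwxwxxwx.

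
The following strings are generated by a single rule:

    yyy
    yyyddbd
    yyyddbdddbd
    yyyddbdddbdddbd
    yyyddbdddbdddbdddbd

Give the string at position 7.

The strings grow by a fixed suffix ddbd each time.
From yyyddbdddbdddbdddbd, 2 further steps: yyyddbdddbdddbdddbd → yyyddbdddbdddbdddbdddbd → (answer).

yyyddbdddbdddbdddbdddbdddbd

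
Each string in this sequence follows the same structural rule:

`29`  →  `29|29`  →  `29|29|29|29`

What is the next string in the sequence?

s(k+1) = s(k)·|·s(k) — each term doubles the last with '|' between the halves.
So the next term is two copies of 29|29|29|29 with '|' between the halves.

29|29|29|29|29|29|29|29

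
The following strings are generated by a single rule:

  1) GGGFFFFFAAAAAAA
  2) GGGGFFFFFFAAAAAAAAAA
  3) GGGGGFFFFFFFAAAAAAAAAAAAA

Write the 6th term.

GGGGGGGGFFFFFFFFFFAAAAAAAAAAAAAAAAAAAAAA

Term n consists of n+1 G's, followed by n+3 F's, followed by 3n+1 A's, where the shown terms are n = 2, 3, 4.
For term 6, n = 7, so the run lengths are 8, 10, 22.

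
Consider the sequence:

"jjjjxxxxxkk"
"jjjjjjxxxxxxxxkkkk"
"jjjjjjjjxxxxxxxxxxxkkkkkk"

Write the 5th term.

Each string has the form j^{2n+2} x^{3n+2} k^{2n} (n = 1, 2, …).
Setting n = 5 gives 12, 17, 10 characters in each block.

jjjjjjjjjjjjxxxxxxxxxxxxxxxxxkkkkkkkkkk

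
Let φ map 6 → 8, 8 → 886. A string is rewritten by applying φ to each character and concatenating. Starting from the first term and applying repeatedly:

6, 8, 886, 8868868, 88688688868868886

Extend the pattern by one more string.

Rewriting the 17 symbols of 88688688868868886 one by one yields 886 886 8 886 886 8 886 886 886 8 886 886 8 886 886 886 8; concatenated:

88688688868868886886886888688688868868868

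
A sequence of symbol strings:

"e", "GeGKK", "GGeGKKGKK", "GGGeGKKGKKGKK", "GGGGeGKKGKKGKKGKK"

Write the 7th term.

Each term wraps the previous one in G on the left and GKK on the right.
From GGGGeGKKGKKGKKGKK, 2 further steps: GGGGeGKKGKKGKKGKK → GGGGGeGKKGKKGKKGKKGKK → (answer).

GGGGGGeGKKGKKGKKGKKGKKGKK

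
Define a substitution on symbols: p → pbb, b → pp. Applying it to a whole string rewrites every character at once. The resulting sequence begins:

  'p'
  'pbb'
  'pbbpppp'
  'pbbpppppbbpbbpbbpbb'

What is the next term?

Rewriting the 19 symbols of pbbpppppbbpbbpbbpbb one by one yields pbb pp pp pbb pbb pbb pbb pbb pp pp pbb pp pp pbb pp pp pbb pp pp; concatenated:

pbbpppppbbpbbpbbpbbpbbpppppbbpppppbbpppppbbpppp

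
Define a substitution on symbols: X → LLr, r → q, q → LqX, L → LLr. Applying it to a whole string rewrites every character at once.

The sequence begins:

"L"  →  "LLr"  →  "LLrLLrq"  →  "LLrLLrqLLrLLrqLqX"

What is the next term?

Applying the rule to each of the 17 symbols of LLrLLrqLLrLLrqLqX gives the pieces LLr LLr q LLr LLr q LqX LLr LLr q LLr LLr q LqX LLr LqX LLr, which concatenate to the answer.

LLrLLrqLLrLLrqLqXLLrLLrqLLrLLrqLqXLLrLqXLLr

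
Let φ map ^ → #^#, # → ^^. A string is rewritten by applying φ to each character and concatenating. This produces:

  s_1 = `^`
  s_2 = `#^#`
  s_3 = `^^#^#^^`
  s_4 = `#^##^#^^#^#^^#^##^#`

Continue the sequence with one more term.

^^#^#^^^^#^#^^#^##^#^^#^#^^#^##^#^^#^#^^^^#^#^^

φ(#^##^#^^#^#^^#^##^#) expands symbol-by-symbol to ^^ #^# ^^ ^^ #^# ^^ #^# #^# ^^ #^# ^^ #^# #^# ^^ #^# ^^ ^^ #^# ^^; joining the 19 pieces gives the next term.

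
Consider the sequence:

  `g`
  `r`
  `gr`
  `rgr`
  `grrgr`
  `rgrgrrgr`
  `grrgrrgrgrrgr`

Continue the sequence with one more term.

Each term (from the third on) is the two preceding terms concatenated in order: term 3 = g·r = gr.
So term 8 is rgrgrrgr·grrgrrgrgrrgr.

rgrgrrgrgrrgrrgrgrrgr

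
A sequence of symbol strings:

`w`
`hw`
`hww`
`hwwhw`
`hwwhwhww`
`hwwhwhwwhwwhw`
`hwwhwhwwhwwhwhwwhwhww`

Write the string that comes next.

This is a Fibonacci-style word recurrence s(k) = s(k−1)·s(k−2): e.g. hw·w = hww.
The next term joins hwwhwhwwhwwhwhwwhwhww and hwwhwhwwhwwhw.

hwwhwhwwhwwhwhwwhwhwwhwwhwhwwhwwhw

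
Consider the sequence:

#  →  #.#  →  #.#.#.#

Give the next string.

Every step duplicates the string with '.' between the halves.
Doubling #.#.#.# with '.' between the halves:

#.#.#.#.#.#.#.#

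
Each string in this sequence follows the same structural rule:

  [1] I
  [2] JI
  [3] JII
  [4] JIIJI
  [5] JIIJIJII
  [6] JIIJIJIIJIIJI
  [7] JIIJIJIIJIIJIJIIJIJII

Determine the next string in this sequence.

This is a Fibonacci-style word recurrence s(k) = s(k−1)·s(k−2): e.g. JI·I = JII.
Continuing: JIIJIJIIJIIJIJIIJIJII · JIIJIJIIJIIJI gives term 8.

JIIJIJIIJIIJIJIIJIJIIJIIJIJIIJIIJI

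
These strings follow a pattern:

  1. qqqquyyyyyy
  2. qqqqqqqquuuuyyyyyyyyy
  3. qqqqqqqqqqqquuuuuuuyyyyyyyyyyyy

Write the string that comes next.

qqqqqqqqqqqqqqqquuuuuuuuuuyyyyyyyyyyyyyyy

The n-th term is 4n q's then 3n-2 u's then 3n+3 y's (n = 1, 2, …).
At n = 4 the blocks have lengths 16, 10, 15.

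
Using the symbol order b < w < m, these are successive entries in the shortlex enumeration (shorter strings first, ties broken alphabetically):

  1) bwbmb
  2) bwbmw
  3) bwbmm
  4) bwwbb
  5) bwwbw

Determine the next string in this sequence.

Find the rightmost character of bwwbw below m, bump it to the next letter, and reset everything to its right to b.

bwwbm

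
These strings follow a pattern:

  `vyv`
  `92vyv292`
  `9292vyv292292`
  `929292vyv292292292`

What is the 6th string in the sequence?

Every step adds 92 to the front and 292 to the end of the previous string.
From 929292vyv292292292, 2 further steps: 929292vyv292292292 → 92929292vyv292292292292 → (answer).

9292929292vyv292292292292292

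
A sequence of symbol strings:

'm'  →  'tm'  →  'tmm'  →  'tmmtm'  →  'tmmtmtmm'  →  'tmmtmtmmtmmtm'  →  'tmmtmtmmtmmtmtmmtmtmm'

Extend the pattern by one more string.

tmmtmtmmtmmtmtmmtmtmmtmmtmtmmtmmtm

This is a Fibonacci-style word recurrence s(k) = s(k−1)·s(k−2): e.g. tm·m = tmm.
Continuing: tmmtmtmmtmmtmtmmtmtmm · tmmtmtmmtmmtm gives term 8.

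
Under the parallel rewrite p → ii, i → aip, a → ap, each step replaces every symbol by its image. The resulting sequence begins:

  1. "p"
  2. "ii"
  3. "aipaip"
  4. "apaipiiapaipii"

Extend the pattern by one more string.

Rewriting the 14 symbols of apaipiiapaipii one by one yields ap ii ap aip ii aip aip ap ii ap aip ii aip aip; concatenated:

apiiapaipiiaipaipapiiapaipiiaipaip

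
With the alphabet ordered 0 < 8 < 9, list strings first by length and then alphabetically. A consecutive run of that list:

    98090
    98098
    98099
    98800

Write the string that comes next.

98808

Find the rightmost character of 98800 below 9, bump it to the next letter, and reset everything to its right to 0.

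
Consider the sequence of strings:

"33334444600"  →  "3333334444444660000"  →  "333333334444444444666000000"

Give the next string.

33333333334444444444444666600000000

Each string has the form 3^{2n+2} 4^{3n+1} 6^{n} 0^{2n} (n = 1, 2, …).
At n = 4 the blocks have lengths 10, 13, 4, 8.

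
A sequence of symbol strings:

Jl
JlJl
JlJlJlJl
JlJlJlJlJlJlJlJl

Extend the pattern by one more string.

JlJlJlJlJlJlJlJlJlJlJlJlJlJlJlJl

Each string is two copies of the previous one concatenated.
So the next term is two copies of JlJlJlJlJlJlJlJl.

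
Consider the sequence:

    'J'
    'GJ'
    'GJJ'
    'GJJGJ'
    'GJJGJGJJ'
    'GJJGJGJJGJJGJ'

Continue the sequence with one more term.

GJJGJGJJGJJGJGJJGJGJJ

This is a Fibonacci-style word recurrence s(k) = s(k−1)·s(k−2): e.g. GJ·J = GJJ.
The next term joins GJJGJGJJGJJGJ and GJJGJGJJ.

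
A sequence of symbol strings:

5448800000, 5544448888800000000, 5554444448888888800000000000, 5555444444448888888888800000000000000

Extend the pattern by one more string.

5555544444444448888888888888800000000000000000

Reading off run lengths: 5 runs 1, 2, 3, 4; 4 runs 2, 4, 6, 8; 8 runs 2, 5, 8, 11; 0 runs 5, 8, 11, 14 — each is linear in n (n = 1, 2, …).
For the next term, n = 5, so the run lengths are 5, 10, 14, 17.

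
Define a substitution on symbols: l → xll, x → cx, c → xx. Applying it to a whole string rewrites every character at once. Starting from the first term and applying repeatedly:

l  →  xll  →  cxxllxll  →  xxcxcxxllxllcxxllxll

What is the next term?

cxcxxxcxxxcxcxxllxllcxxllxllxxcxcxxllxllcxxllxll

Replace each of the 20 characters of xxcxcxxllxllcxxllxll in place — cx cx xx cx xx cx cx xll xll cx xll xll xx cx cx xll xll cx xll xll — and concatenate.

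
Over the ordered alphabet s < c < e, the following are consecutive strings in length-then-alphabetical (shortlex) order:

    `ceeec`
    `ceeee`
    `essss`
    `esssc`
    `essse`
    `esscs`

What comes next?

esscc

Treat esscs as a base-3 numeral over the given alphabet and add one, carrying through any trailing e's.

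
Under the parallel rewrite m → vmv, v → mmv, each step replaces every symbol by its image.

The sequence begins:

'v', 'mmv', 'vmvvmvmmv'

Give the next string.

Rewriting each symbol of vmvvmvmmv: v→mmv, m→vmv, v→mmv, v→mmv, m→vmv, v→mmv, m→vmv, m→vmv, v→mmv, which concatenates to mmv vmv mmv mmv vmv mmv vmv vmv mmv.

mmvvmvmmvmmvvmvmmvvmvvmvmmv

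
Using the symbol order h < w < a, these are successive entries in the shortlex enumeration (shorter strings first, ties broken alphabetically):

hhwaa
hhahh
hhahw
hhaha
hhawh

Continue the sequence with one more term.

The successor of hhawh increments the rightmost position that isn't already a and resets every position after it to h.

hhaww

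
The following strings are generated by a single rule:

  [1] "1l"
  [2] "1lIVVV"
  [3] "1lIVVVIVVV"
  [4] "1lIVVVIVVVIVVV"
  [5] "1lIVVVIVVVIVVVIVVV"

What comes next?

Each term is the previous one with IVVV appended.
One more step from 1lIVVVIVVVIVVVIVVV gives the answer.

1lIVVVIVVVIVVVIVVVIVVV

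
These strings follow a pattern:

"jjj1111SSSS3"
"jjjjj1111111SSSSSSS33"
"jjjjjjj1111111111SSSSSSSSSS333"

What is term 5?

jjjjjjjjjjj1111111111111111SSSSSSSSSSSSSSSS33333

The n-th term is 2n+1 j's then 3n+1 1's then 3n+1 S's then n 3's (n = 1, 2, …).
For term 5, n = 5, so the run lengths are 11, 16, 16, 5.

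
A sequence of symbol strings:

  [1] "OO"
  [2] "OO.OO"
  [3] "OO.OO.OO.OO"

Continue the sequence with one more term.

Each string is two copies of the previous one joined by '.'.
One more doubling of OO.OO.OO.OO gives the answer.

OO.OO.OO.OO.OO.OO.OO.OO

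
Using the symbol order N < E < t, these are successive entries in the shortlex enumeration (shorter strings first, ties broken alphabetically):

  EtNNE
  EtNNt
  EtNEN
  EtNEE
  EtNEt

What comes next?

Find the rightmost character of EtNEt below t, bump it to the next letter, and reset everything to its right to N.

EtNtN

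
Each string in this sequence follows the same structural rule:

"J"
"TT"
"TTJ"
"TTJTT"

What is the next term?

TTJTTTTJ

This is a Fibonacci-style word recurrence s(k) = s(k−1)·s(k−2): e.g. TT·J = TTJ.
Continuing: TTJTT · TTJ gives term 5.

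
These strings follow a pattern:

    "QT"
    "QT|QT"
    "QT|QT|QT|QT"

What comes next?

QT|QT|QT|QT|QT|QT|QT|QT

Each string is two copies of the previous one joined by '|'.
One more doubling of QT|QT|QT|QT gives the answer.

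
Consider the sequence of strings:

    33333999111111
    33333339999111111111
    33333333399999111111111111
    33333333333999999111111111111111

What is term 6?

Term n consists of 2n+1 3's, followed by n+1 9's, followed by 3n 1's, where the shown terms are n = 2, 3, 4, 5.
Setting n = 7 gives 15, 8, 21 characters in each block.

33333333333333399999999111111111111111111111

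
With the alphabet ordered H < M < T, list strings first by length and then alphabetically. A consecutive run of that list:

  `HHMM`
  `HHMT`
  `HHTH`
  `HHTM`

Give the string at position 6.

Advancing 2 positions from HHTM through HHTM → HHTT reaches term 6.

HMHH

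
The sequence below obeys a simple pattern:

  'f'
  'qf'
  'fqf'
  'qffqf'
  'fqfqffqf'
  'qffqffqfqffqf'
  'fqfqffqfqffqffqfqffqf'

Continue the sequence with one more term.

From term 3 onward, concatenate the second-to-last term with the last: f·qf = fqf, qf·fqf = qffqf, …
Continuing: qffqffqfqffqf · fqfqffqfqffqffqfqffqf gives term 8.

qffqffqfqffqffqfqffqfqffqffqfqffqf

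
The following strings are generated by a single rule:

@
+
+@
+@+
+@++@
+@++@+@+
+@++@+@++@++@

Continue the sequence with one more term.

+@++@+@++@++@+@++@+@+

This is a Fibonacci-style word recurrence s(k) = s(k−1)·s(k−2): e.g. +·@ = +@.
Continuing: +@++@+@++@++@ · +@++@+@+ gives term 8.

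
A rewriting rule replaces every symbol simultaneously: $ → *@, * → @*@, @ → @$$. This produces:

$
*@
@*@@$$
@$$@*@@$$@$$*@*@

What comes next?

Replace each of the 16 characters of @$$@*@@$$@$$*@*@ in place — @$$ *@ *@ @$$ @*@ @$$ @$$ *@ *@ @$$ *@ *@ @*@ @$$ @*@ @$$ — and concatenate.

@$$*@*@@$$@*@@$$@$$*@*@@$$*@*@@*@@$$@*@@$$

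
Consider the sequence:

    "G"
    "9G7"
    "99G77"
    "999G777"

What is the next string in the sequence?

Every step adds 9 to the front and 7 to the end of the previous string.
Applying this once more to 999G777:

9999G7777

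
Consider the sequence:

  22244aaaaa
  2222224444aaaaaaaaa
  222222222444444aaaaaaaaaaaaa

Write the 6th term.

222222222222222222444444444444aaaaaaaaaaaaaaaaaaaaaaaaa

Term n consists of 3n 2's, followed by 2n 4's, followed by 4n+1 a's (n = 1, 2, …).
At n = 6 the blocks have lengths 18, 12, 25.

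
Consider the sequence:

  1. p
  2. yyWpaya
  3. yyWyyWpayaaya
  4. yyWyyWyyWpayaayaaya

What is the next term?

s(k+1) = yyW·s(k)·aya, so each term gains yyW as a prefix and aya as a suffix.
So the next term is yyW·yyWyyWyyWpayaayaaya·aya.

yyWyyWyyWyyWpayaayaayaaya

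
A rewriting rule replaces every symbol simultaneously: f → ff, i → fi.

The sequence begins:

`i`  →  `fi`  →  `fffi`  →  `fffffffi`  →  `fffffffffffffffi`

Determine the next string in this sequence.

fffffffffffffffffffffffffffffffi

Replace each of the 16 characters of fffffffffffffffi in place — ff ff ff ff ff ff ff ff ff ff ff ff ff ff ff fi — and concatenate.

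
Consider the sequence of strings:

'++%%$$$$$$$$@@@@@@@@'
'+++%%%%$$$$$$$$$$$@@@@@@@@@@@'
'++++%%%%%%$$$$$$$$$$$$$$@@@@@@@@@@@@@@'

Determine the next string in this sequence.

+++++%%%%%%%%$$$$$$$$$$$$$$$$$@@@@@@@@@@@@@@@@@

Reading off run lengths: + runs 2, 3, 4; % runs 2, 4, 6; $ runs 8, 11, 14; @ runs 8, 11, 14 — each is linear in n, where the shown terms are n = 2, 3, 4.
At n = 5 the blocks have lengths 5, 8, 17, 17.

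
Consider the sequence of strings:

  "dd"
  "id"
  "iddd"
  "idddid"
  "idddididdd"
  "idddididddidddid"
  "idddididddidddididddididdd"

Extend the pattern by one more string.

This is a Fibonacci-style word recurrence s(k) = s(k−1)·s(k−2): e.g. id·dd = iddd.
The next term joins idddididddidddididddididdd and idddididddidddid.

idddididddidddididddididddidddididddidddid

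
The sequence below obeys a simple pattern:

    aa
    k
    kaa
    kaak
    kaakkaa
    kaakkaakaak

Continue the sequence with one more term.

This is a Fibonacci-style word recurrence s(k) = s(k−1)·s(k−2): e.g. k·aa = kaa.
Continuing: kaakkaakaak · kaakkaa gives term 7.

kaakkaakaakkaakkaa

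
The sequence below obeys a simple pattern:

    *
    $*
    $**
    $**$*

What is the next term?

$**$*$**

From term 3 onward, concatenate the last term with the second-to-last: $*·* = $**, $**·$* = $**$*, …
Continuing: $**$* · $** gives term 5.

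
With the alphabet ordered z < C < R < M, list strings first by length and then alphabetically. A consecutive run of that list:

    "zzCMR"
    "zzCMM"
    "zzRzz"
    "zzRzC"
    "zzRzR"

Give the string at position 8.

Continuing the enumeration 3 steps past zzRzR: zzRzR → zzRzM → zzRCz → (answer).

zzRCC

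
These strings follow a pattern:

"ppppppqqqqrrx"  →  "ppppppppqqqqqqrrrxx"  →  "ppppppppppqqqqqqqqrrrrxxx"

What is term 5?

ppppppppppppppqqqqqqqqqqqqrrrrrrxxxxx

Term n consists of 2n+2 p's, followed by 2n q's, followed by n r's, followed by n-1 x's, where the shown terms are n = 2, 3, 4.
At n = 6 the blocks have lengths 14, 12, 6, 5.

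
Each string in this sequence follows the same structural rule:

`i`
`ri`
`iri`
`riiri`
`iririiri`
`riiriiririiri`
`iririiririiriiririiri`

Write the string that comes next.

riiriiririiriiririiririiriiririiri

This is a Fibonacci-style word recurrence s(k) = s(k−2)·s(k−1): e.g. i·ri = iri.
So term 8 is riiriiririiri·iririiririiriiririiri.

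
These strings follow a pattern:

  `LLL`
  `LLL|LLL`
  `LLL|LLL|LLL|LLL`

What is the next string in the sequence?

s(k+1) = s(k)·|·s(k) — each term doubles the last with '|' between the halves.
One more doubling of LLL|LLL|LLL|LLL gives the answer.

LLL|LLL|LLL|LLL|LLL|LLL|LLL|LLL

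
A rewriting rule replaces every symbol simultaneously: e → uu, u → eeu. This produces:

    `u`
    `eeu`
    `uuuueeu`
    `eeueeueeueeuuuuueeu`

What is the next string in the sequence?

Rewriting the 19 symbols of eeueeueeueeuuuuueeu one by one yields uu uu eeu uu uu eeu uu uu eeu uu uu eeu eeu eeu eeu eeu uu uu eeu; concatenated:

uuuueeuuuuueeuuuuueeuuuuueeueeueeueeueeuuuuueeu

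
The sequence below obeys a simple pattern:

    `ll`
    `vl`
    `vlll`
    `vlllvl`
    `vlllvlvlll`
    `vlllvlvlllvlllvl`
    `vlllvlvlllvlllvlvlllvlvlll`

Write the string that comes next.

vlllvlvlllvlllvlvlllvlvlllvlllvlvlllvlllvl

This is a Fibonacci-style word recurrence s(k) = s(k−1)·s(k−2): e.g. vl·ll = vlll.
Continuing: vlllvlvlllvlllvlvlllvlvlll · vlllvlvlllvlllvl gives term 8.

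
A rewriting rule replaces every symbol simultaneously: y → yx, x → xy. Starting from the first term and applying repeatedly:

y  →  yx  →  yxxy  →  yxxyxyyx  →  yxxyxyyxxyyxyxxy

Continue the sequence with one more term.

Applying the rule to each of the 16 symbols of yxxyxyyxxyyxyxxy gives the pieces yx xy xy yx xy yx yx xy xy yx yx xy yx xy xy yx, which concatenate to the answer.

yxxyxyyxxyyxyxxyxyyxyxxyyxxyxyyx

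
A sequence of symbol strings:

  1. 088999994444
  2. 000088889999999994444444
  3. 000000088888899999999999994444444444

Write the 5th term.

000000000000088888888889999999999999999999994444444444444444

Term n consists of 3n-2 0's, followed by 2n 8's, followed by 4n+1 9's, followed by 3n+1 4's (n = 1, 2, …).
At n = 5 the blocks have lengths 13, 10, 21, 16.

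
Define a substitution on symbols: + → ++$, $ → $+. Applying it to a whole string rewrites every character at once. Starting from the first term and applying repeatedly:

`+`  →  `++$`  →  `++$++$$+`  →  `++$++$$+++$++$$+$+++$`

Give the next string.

φ(++$++$$+++$++$$+$+++$) expands symbol-by-symbol to ++$ ++$ $+ ++$ ++$ $+ $+ ++$ ++$ ++$ $+ ++$ ++$ $+ $+ ++$ $+ ++$ ++$ ++$ $+; joining the 21 pieces gives the next term.

++$++$$+++$++$$+$+++$++$++$$+++$++$$+$+++$$+++$++$++$$+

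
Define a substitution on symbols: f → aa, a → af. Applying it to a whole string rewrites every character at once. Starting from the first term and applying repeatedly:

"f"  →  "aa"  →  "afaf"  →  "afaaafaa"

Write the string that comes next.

Apply φ to afaaafaa symbol by symbol: a→af, f→aa, a→af, a→af, a→af, f→aa, a→af, a→af; joined: af aa af af af aa af af.

afaaafafafaaafaf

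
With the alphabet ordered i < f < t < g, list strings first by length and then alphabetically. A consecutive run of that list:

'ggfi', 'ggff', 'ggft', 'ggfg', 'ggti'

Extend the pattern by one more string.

Find the rightmost character of ggti below g, bump it to the next letter, and reset everything to its right to i.

ggtf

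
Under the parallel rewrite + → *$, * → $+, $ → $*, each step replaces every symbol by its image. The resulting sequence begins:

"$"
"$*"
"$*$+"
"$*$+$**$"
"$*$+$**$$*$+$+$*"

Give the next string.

$*$+$**$$*$+$+$*$*$+$**$$**$$*$+

φ($*$+$**$$*$+$+$*) expands symbol-by-symbol to $* $+ $* *$ $* $+ $+ $* $* $+ $* *$ $* *$ $* $+; joining the 16 pieces gives the next term.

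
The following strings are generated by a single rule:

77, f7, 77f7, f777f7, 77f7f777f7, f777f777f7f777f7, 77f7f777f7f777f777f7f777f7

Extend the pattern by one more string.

From term 3 onward, concatenate the second-to-last term with the last: 77·f7 = 77f7, f7·77f7 = f777f7, …
So term 8 is f777f777f7f777f7·77f7f777f7f777f777f7f777f7.

f777f777f7f777f777f7f777f7f777f777f7f777f7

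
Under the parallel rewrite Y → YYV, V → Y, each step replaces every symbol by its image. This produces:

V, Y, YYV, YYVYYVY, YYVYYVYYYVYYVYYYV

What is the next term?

Rewriting the 17 symbols of YYVYYVYYYVYYVYYYV one by one yields YYV YYV Y YYV YYV Y YYV YYV YYV Y YYV YYV Y YYV YYV YYV Y; concatenated:

YYVYYVYYYVYYVYYYVYYVYYVYYYVYYVYYYVYYVYYVY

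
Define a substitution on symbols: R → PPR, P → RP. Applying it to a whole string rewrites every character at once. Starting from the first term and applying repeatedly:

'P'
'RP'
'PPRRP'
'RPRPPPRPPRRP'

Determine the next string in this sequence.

PPRRPPPRRPRPRPPPRRPRPPPRPPRRP

Rewriting each symbol of RPRPPPRPPRRP: R→PPR, P→RP, R→PPR, P→RP, P→RP, P→RP, R→PPR, P→RP, P→RP, R→PPR, R→PPR, P→RP, which concatenates to PPR RP PPR RP RP RP PPR RP RP PPR PPR RP.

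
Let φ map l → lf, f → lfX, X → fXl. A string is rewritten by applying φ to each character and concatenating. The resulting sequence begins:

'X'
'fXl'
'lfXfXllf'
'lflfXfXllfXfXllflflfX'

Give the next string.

lflfXlflfXfXllfXfXllflflfXfXllfXfXllflflfXlflfXlflfXfXl

Replace each of the 21 characters of lflfXfXllfXfXllflflfX in place — lf lfX lf lfX fXl lfX fXl lf lf lfX fXl lfX fXl lf lf lfX lf lfX lf lfX fXl — and concatenate.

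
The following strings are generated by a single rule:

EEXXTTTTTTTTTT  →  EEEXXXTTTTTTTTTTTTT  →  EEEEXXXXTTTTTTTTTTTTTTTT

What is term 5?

EEEEEEXXXXXXTTTTTTTTTTTTTTTTTTTTTT

Reading off run lengths: E runs 2, 3, 4; X runs 2, 3, 4; T runs 10, 13, 16 — each is linear in n, where the shown terms are n = 3, 4, 5.
For term 5, n = 7, so the run lengths are 6, 6, 22.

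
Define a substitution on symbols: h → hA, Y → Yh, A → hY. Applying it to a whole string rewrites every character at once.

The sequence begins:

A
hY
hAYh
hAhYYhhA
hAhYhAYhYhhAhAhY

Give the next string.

hAhYhAYhhAhYYhhAYhhAhAhYhAhYhAYh

Applying the rule to each of the 16 symbols of hAhYhAYhYhhAhAhY gives the pieces hA hY hA Yh hA hY Yh hA Yh hA hA hY hA hY hA Yh, which concatenate to the answer.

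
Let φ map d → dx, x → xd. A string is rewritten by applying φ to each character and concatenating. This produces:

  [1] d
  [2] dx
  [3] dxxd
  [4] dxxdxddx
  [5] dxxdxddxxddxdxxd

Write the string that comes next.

dxxdxddxxddxdxxdxddxdxxddxxdxddx

Applying the rule to each of the 16 symbols of dxxdxddxxddxdxxd gives the pieces dx xd xd dx xd dx dx xd xd dx dx xd dx xd xd dx, which concatenate to the answer.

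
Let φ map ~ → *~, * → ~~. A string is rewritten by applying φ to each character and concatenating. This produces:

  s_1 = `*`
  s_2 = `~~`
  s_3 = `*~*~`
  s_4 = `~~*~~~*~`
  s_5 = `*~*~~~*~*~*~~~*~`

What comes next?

Rewriting the 16 symbols of *~*~~~*~*~*~~~*~ one by one yields ~~ *~ ~~ *~ *~ *~ ~~ *~ ~~ *~ ~~ *~ *~ *~ ~~ *~; concatenated:

~~*~~~*~*~*~~~*~~~*~~~*~*~*~~~*~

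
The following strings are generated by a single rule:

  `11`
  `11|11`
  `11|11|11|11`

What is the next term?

Every step duplicates the string with '|' between the halves.
So the next term is two copies of 11|11|11|11 with '|' between the halves.

11|11|11|11|11|11|11|11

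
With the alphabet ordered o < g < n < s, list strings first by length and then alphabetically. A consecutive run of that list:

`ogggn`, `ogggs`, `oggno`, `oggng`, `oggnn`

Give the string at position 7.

Advancing 2 positions from oggnn through oggnn → oggns reaches term 7.

oggso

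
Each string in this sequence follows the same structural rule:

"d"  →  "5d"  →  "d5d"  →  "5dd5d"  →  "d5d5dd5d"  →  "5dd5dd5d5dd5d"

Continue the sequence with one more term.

This is a Fibonacci-style word recurrence s(k) = s(k−2)·s(k−1): e.g. d·5d = d5d.
So term 7 is d5d5dd5d·5dd5dd5d5dd5d.

d5d5dd5d5dd5dd5d5dd5d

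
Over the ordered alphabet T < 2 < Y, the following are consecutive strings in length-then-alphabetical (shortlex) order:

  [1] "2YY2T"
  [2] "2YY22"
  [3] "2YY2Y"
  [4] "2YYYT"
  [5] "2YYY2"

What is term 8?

Continuing the enumeration 3 steps past 2YYY2: 2YYY2 → 2YYYY → YTTTT → (answer).

YTTT2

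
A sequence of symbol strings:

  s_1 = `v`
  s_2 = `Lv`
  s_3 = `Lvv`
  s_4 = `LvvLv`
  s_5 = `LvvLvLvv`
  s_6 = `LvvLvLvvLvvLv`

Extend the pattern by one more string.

From term 3 onward, concatenate the last term with the second-to-last: Lv·v = Lvv, Lvv·Lv = LvvLv, …
So term 7 is LvvLvLvvLvvLv·LvvLvLvv.

LvvLvLvvLvvLvLvvLvLvv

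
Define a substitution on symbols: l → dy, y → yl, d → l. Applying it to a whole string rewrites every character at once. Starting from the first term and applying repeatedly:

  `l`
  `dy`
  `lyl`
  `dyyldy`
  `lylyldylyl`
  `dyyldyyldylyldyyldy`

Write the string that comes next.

lylyldylylyldylyldyyldylylyldylyl

φ(dyyldyyldylyldyyldy) expands symbol-by-symbol to l yl yl dy l yl yl dy l yl dy yl dy l yl yl dy l yl; joining the 19 pieces gives the next term.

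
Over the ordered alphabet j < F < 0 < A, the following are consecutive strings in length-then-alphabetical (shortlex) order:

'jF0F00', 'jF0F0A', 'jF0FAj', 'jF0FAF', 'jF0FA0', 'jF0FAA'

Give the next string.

jF00jj

Find the rightmost character of jF0FAA below A, bump it to the next letter, and reset everything to its right to j.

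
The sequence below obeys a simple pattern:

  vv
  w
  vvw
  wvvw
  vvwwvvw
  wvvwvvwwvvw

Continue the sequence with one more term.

From term 3 onward, concatenate the second-to-last term with the last: vv·w = vvw, w·vvw = wvvw, …
Continuing: vvwwvvw · wvvwvvwwvvw gives term 7.

vvwwvvwwvvwvvwwvvw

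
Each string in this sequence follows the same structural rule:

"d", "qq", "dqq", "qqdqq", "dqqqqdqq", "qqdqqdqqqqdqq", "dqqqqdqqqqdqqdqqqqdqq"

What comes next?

qqdqqdqqqqdqqdqqqqdqqqqdqqdqqqqdqq

From term 3 onward, concatenate the second-to-last term with the last: d·qq = dqq, qq·dqq = qqdqq, …
So term 8 is qqdqqdqqqqdqq·dqqqqdqqqqdqqdqqqqdqq.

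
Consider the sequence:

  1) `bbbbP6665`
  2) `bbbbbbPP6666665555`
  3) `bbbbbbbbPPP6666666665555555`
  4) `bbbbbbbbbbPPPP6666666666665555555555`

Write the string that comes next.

bbbbbbbbbbbbPPPPP6666666666666665555555555555

The n-th term is 2n+2 b's then n P's then 3n 6's then 3n-2 5's (n = 1, 2, …).
At n = 5 the blocks have lengths 12, 5, 15, 13.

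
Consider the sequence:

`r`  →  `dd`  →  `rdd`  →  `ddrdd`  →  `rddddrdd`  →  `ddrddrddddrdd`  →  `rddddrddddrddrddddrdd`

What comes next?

ddrddrddddrddrddddrddddrddrddddrdd

Each term (from the third on) is the two preceding terms concatenated in order: term 3 = r·dd = rdd.
The next term joins ddrddrddddrdd and rddddrddddrddrddddrdd.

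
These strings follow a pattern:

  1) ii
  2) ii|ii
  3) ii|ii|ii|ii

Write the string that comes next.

Each string is two copies of the previous one joined by '|'.
One more doubling of ii|ii|ii|ii gives the answer.

ii|ii|ii|ii|ii|ii|ii|ii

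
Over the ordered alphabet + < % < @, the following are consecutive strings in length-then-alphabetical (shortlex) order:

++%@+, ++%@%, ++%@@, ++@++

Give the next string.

The successor of ++@++ increments the rightmost position that isn't already @ and resets every position after it to +.

++@+%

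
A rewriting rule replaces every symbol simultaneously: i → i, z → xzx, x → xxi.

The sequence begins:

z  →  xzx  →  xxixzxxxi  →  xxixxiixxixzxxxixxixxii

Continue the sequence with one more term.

Rewriting the 23 symbols of xxixxiixxixzxxxixxixxii one by one yields xxi xxi i xxi xxi i i xxi xxi i xxi xzx xxi xxi xxi i xxi xxi i xxi xxi i i; concatenated:

xxixxiixxixxiiixxixxiixxixzxxxixxixxiixxixxiixxixxiii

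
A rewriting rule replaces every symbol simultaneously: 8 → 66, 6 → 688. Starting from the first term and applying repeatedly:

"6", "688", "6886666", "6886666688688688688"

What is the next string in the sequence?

68866666886886886886886666688666668866666886666

Replace each of the 19 characters of 6886666688688688688 in place — 688 66 66 688 688 688 688 688 66 66 688 66 66 688 66 66 688 66 66 — and concatenate.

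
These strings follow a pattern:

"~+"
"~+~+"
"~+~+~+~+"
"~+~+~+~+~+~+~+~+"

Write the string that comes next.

Every step duplicates the string.
Doubling ~+~+~+~+~+~+~+~+:

~+~+~+~+~+~+~+~+~+~+~+~+~+~+~+~+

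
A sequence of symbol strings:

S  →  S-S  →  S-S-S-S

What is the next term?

Every step duplicates the string with '-' between the halves.
So the next term is two copies of S-S-S-S with '-' between the halves.

S-S-S-S-S-S-S-S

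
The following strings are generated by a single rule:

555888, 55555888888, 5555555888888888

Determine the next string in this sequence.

555555555888888888888

The n-th term is 2n+1 5's then 3n 8's (n = 1, 2, …).
Setting n = 4 gives 9, 12 characters in each block.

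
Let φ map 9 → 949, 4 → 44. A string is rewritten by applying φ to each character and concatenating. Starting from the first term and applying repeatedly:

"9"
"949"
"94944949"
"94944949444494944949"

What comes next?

Replace each of the 20 characters of 94944949444494944949 in place — 949 44 949 44 44 949 44 949 44 44 44 44 949 44 949 44 44 949 44 949 — and concatenate.

949449494444949449494444444494944949444494944949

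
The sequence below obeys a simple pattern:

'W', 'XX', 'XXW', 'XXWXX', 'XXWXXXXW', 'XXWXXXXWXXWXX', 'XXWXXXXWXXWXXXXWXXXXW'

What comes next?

XXWXXXXWXXWXXXXWXXXXWXXWXXXXWXXWXX

Each term (from the third on) is the previous term followed by the one before it: term 3 = XX·W = XXW.
Continuing: XXWXXXXWXXWXXXXWXXXXW · XXWXXXXWXXWXX gives term 8.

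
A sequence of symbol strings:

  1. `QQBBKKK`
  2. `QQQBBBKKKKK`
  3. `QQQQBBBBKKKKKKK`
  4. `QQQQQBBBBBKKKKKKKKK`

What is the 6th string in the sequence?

QQQQQQQBBBBBBBKKKKKKKKKKKKK

The n-th term is n Q's then n B's then 2n-1 K's, where the shown terms are n = 2, 3, 4, 5.
At n = 7 the blocks have lengths 7, 7, 13.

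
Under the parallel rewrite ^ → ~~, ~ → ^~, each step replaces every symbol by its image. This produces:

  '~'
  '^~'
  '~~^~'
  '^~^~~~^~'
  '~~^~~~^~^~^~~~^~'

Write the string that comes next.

^~^~~~^~^~^~~~^~~~^~~~^~^~^~~~^~

φ(~~^~~~^~^~^~~~^~) expands symbol-by-symbol to ^~ ^~ ~~ ^~ ^~ ^~ ~~ ^~ ~~ ^~ ~~ ^~ ^~ ^~ ~~ ^~; joining the 16 pieces gives the next term.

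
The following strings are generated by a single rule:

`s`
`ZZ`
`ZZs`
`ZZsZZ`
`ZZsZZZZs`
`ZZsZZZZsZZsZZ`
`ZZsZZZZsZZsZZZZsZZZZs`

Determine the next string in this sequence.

ZZsZZZZsZZsZZZZsZZZZsZZsZZZZsZZsZZ

This is a Fibonacci-style word recurrence s(k) = s(k−1)·s(k−2): e.g. ZZ·s = ZZs.
So term 8 is ZZsZZZZsZZsZZZZsZZZZs·ZZsZZZZsZZsZZ.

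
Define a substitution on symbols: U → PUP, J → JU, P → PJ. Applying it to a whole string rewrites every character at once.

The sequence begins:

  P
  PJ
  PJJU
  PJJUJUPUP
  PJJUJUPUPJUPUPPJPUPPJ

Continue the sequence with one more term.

Replace each of the 21 characters of PJJUJUPUPJUPUPPJPUPPJ in place — PJ JU JU PUP JU PUP PJ PUP PJ JU PUP PJ PUP PJ PJ JU PJ PUP PJ PJ JU — and concatenate.

PJJUJUPUPJUPUPPJPUPPJJUPUPPJPUPPJPJJUPJPUPPJPJJU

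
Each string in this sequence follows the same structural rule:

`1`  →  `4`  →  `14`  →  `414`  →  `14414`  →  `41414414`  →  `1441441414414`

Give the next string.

This is a Fibonacci-style word recurrence s(k) = s(k−2)·s(k−1): e.g. 1·4 = 14.
Continuing: 41414414 · 1441441414414 gives term 8.

414144141441441414414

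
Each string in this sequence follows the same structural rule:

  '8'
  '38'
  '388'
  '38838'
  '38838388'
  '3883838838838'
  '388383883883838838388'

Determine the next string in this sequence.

From term 3 onward, concatenate the last term with the second-to-last: 38·8 = 388, 388·38 = 38838, …
The next term joins 388383883883838838388 and 3883838838838.

3883838838838388383883883838838838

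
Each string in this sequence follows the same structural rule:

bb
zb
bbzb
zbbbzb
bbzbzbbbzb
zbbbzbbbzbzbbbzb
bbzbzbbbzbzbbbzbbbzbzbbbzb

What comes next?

zbbbzbbbzbzbbbzbbbzbzbbbzbzbbbzbbbzbzbbbzb

From term 3 onward, concatenate the second-to-last term with the last: bb·zb = bbzb, zb·bbzb = zbbbzb, …
Continuing: zbbbzbbbzbzbbbzb · bbzbzbbbzbzbbbzbbbzbzbbbzb gives term 8.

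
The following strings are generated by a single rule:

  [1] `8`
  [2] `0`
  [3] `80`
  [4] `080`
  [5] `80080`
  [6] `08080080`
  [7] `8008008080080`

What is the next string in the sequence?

Each term (from the third on) is the two preceding terms concatenated in order: term 3 = 8·0 = 80.
So term 8 is 08080080·8008008080080.

080800808008008080080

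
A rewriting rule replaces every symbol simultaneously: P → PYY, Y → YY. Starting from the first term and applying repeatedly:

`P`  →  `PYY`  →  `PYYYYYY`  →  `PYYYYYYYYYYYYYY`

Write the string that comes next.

PYYYYYYYYYYYYYYYYYYYYYYYYYYYYYY

φ(PYYYYYYYYYYYYYY) expands symbol-by-symbol to PYY YY YY YY YY YY YY YY YY YY YY YY YY YY YY; joining the 15 pieces gives the next term.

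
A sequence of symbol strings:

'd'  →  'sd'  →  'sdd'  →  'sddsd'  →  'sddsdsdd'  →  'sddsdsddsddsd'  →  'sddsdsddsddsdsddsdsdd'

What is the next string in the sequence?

sddsdsddsddsdsddsdsddsddsdsddsddsd

Each term (from the third on) is the previous term followed by the one before it: term 3 = sd·d = sdd.
The next term joins sddsdsddsddsdsddsdsdd and sddsdsddsddsd.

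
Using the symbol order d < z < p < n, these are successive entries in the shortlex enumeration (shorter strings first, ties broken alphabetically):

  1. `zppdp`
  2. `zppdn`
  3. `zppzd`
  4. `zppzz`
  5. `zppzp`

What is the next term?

zppzn

Treat zppzp as a base-4 numeral over the given alphabet and add one, carrying through any trailing n's.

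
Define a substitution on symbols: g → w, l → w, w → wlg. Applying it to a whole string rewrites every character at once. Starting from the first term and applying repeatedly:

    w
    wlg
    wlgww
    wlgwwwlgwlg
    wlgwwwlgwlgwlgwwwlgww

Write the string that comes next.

Replace each of the 21 characters of wlgwwwlgwlgwlgwwwlgww in place — wlg w w wlg wlg wlg w w wlg w w wlg w w wlg wlg wlg w w wlg wlg — and concatenate.

wlgwwwlgwlgwlgwwwlgwwwlgwwwlgwlgwlgwwwlgwlg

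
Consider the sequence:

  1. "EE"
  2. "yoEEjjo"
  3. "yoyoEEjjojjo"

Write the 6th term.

Each term wraps the previous one in yo on the left and jjo on the right.
From yoyoEEjjojjo, 3 further steps: yoyoEEjjojjo → yoyoyoEEjjojjojjo → yoyoyoyoEEjjojjojjojjo → (answer).

yoyoyoyoyoEEjjojjojjojjojjo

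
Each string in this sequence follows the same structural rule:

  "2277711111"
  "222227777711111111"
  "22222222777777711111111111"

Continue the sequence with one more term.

2222222222277777777711111111111111

Term n consists of 3n-1 2's, followed by 2n+1 7's, followed by 3n+2 1's (n = 1, 2, …).
At n = 4 the blocks have lengths 11, 9, 14.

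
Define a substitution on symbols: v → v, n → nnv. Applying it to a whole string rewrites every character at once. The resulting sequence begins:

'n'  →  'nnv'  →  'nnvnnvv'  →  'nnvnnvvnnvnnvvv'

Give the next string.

Replace each of the 15 characters of nnvnnvvnnvnnvvv in place — nnv nnv v nnv nnv v v nnv nnv v nnv nnv v v v — and concatenate.

nnvnnvvnnvnnvvvnnvnnvvnnvnnvvvv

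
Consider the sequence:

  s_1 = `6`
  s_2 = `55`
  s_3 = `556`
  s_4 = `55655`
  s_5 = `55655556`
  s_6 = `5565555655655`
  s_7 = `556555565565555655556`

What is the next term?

This is a Fibonacci-style word recurrence s(k) = s(k−1)·s(k−2): e.g. 55·6 = 556.
Continuing: 556555565565555655556 · 5565555655655 gives term 8.

5565555655655556555565565555655655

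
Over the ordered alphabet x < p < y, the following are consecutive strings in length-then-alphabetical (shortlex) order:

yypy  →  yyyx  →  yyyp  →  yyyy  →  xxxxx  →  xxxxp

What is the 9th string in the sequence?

xxxpp

Advancing 3 positions from xxxxp through xxxxp → xxxxy → xxxpx reaches term 9.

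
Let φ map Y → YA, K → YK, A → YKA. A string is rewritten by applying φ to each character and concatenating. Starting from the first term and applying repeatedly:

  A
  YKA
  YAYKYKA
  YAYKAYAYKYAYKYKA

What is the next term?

Rewriting the 16 symbols of YAYKAYAYKYAYKYKA one by one yields YA YKA YA YK YKA YA YKA YA YK YA YKA YA YK YA YK YKA; concatenated:

YAYKAYAYKYKAYAYKAYAYKYAYKAYAYKYAYKYKA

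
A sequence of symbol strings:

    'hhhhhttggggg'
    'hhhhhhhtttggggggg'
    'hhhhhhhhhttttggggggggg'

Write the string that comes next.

Term n consists of 2n+1 h's, followed by n t's, followed by 2n+1 g's, where the shown terms are n = 2, 3, 4.
At n = 5 the blocks have lengths 11, 5, 11.

hhhhhhhhhhhtttttggggggggggg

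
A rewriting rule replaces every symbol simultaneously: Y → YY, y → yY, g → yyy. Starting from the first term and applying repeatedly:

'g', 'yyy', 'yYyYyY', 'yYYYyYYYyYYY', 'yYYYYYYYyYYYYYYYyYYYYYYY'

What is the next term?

yYYYYYYYYYYYYYYYyYYYYYYYYYYYYYYYyYYYYYYYYYYYYYYY

Applying the rule to each of the 24 symbols of yYYYYYYYyYYYYYYYyYYYYYYY gives the pieces yY YY YY YY YY YY YY YY yY YY YY YY YY YY YY YY yY YY YY YY YY YY YY YY, which concatenate to the answer.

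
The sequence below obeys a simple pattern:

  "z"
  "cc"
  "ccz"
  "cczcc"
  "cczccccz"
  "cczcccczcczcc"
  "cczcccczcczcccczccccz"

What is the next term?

This is a Fibonacci-style word recurrence s(k) = s(k−1)·s(k−2): e.g. cc·z = ccz.
Continuing: cczcccczcczcccczccccz · cczcccczcczcc gives term 8.

cczcccczcczcccczcccczcczcccczcczcc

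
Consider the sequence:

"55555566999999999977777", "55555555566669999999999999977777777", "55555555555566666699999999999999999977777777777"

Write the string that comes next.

Reading off run lengths: 5 runs 6, 9, 12; 6 runs 2, 4, 6; 9 runs 10, 14, 18; 7 runs 5, 8, 11 — each is linear in n, where the shown terms are n = 2, 3, 4.
At n = 5 the blocks have lengths 15, 8, 22, 14.

55555555555555566666666999999999999999999999977777777777777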